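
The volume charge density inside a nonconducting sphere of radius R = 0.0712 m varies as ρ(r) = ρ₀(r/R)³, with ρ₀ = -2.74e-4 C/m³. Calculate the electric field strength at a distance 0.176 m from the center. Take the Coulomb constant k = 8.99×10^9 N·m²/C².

E = 6.01e4 N/C

Symmetry ⇒ E = E(r) r̂. Gaussian sphere of radius r = 0.176 m (r > R, all charge enclosed).
Q_enc = 4π ∫₀^R ρ₀(r'/R)^3 r'² dr' = 4πρ₀R³/6 = -2.071e-7 C.
Applying ∮E·dA = Q_enc/ε₀ with Φ = E(4πr²):
E = k|Q_enc|/r² = (8.99×10^9)(2.071×10^-7)/(0.176)² = 6.01×10^4 N/C.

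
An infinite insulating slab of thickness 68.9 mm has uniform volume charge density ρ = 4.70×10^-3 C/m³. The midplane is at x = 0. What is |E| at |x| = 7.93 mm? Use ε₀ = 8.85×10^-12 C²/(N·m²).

E ≈ 4.21e6 N/C

By symmetry E is perpendicular to the slab. A Gaussian pillbox from −7.93 mm to +7.93 mm (face area A) lies entirely within the slab.
Q_enc = ρ·(2x)·A and flux = 2EA, so 2EA = 2ρxA/ε₀ ⇒ E = |ρ|x/ε₀.
E = (4.70×10^-3)(0.00793)/(8.85×10^-12) = 4.21×10^6 N/C.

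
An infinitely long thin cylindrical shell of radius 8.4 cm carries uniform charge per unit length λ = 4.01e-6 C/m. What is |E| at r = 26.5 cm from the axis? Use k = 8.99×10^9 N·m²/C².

By cylindrical symmetry E is radial; use a coaxial Gaussian cylinder of radius 26.5 cm and length L (r > 8.4 cm).
The full line charge is enclosed: λ_enc = 4.01e-6 C/m.
Applying ∮E·dA = Q_enc/ε₀ with the end caps contributing no flux:
E = 2k|λ_enc|/r = 2(8.99×10^9)(4.01e-6)/(0.265) = 2.72×10^5 N/C.

E = 2.72×10^5 N/C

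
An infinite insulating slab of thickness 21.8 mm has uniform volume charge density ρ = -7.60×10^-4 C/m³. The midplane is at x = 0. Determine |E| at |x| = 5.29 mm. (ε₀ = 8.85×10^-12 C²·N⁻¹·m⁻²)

By symmetry E is perpendicular to the slab. A Gaussian pillbox from −5.29 mm to +5.29 mm (face area A) lies entirely within the slab.
Q_enc = ρ·(2x)·A and flux = 2EA, so 2EA = 2ρxA/ε₀ ⇒ E = |ρ|x/ε₀.
E = (7.60e-4)(0.00529)/(8.85×10^-12) = 4.54e5 N/C.

E ≈ 4.54e5 N/C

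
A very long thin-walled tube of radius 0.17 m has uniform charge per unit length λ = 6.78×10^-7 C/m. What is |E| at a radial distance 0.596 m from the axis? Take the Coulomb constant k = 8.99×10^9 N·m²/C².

|E| = 2.05×10^4 N/C

By cylindrical symmetry E is radial; use a coaxial Gaussian cylinder of radius 0.596 m and length L (r > 0.17 m).
The full line charge is enclosed: λ_enc = 6.78×10^-7 C/m.
Gauss's law: E·2πrL = λ_enc L/ε₀.
E = 2k|λ_enc|/r = 2(8.99×10^9)(6.78×10^-7)/(0.596) = 2.05×10^4 N/C.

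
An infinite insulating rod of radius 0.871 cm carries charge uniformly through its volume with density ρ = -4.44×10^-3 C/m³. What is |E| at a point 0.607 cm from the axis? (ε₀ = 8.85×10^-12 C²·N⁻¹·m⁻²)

E ≈ 1.52×10^6 V/m

By cylindrical symmetry E is radial; use a coaxial Gaussian cylinder of radius 0.607 cm and length L (r < R).
Enclosed charge per unit length: λ_enc = ρ·πr² = (-4.44×10^-3)π(0.00607)² = -5.139×10^-7 C/m.
Since E is radial and uniform over the curved surface, Φ = E·2πrL = Q_enc/ε₀ = λ_enc L/ε₀.
E = |λ_enc|/(2πε₀r) = (5.139×10^-7)/(2π·8.85×10^-12·0.00607) = 1.52×10^6 N/C.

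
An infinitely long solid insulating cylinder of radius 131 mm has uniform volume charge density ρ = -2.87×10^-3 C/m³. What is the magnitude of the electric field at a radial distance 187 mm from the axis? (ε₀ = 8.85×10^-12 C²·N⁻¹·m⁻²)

By cylindrical symmetry E is radial; use a coaxial Gaussian cylinder of radius 187 mm and length L (r > 131 mm, full cross-section enclosed).
λ_enc = ρ·πR² = (-2.87×10^-3)π(0.131)² = -1.547×10^-4 C/m.
Since E is radial and uniform over the curved surface, Φ = E·2πrL = Q_enc/ε₀ = λ_enc L/ε₀.
E = |λ_enc|/(2πε₀r) = (1.547×10^-4)/(2π·8.85×10^-12·0.187) = 1.49×10^7 N/C.

E = 1.49e7 V/m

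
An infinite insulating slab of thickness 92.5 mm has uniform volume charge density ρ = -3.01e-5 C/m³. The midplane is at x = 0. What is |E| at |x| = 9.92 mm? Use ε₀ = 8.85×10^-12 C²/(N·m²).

|E| = 3.37e4 V/m

By symmetry E is perpendicular to the slab. A Gaussian pillbox from −9.92 mm to +9.92 mm (face area A) lies entirely within the slab.
Q_enc = ρ·(2x)·A and flux = 2EA, so 2EA = 2ρxA/ε₀ ⇒ E = |ρ|x/ε₀.
E = (3.01×10^-5)(0.00992)/(8.85×10^-12) = 3.37×10^4 N/C.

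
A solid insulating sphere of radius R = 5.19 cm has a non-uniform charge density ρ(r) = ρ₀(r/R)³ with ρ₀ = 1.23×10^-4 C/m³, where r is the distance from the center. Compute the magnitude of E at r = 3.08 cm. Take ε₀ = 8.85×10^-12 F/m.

Take a concentric spherical Gaussian surface of radius r = 3.08 cm (r < R).
Q_enc = ∫₀^r ρ(r')·4πr'² dr' = (4πρ₀/R³) ∫₀^r r'^5 dr' = 4πρ₀ r^6/(6·R³) = 1.573×10^-9 C.
Gauss's law: E·4πr² = Q_enc/ε₀.
E = |Q_enc|/(4πε₀r²) = (1.573e-9)/(4π·8.85×10^-12·(0.0308)²) = 1.49×10^4 N/C.

1.49e4 N/C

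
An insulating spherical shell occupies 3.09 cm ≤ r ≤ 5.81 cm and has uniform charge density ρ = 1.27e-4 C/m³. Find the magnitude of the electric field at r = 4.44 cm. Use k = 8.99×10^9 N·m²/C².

Symmetry ⇒ E = E(r) r̂. Gaussian sphere of radius r = 4.44 cm (within the shell material, 3.09 cm < r < 5.81 cm).
Enclosed charge is the volume from a to r: Q_enc = (4π/3)ρ(r³ − a³) = 3.087×10^-8 C.
Since E is radial and uniform over the Gaussian sphere, Φ = E·4πr² = Q_enc/ε₀.
E = k|Q_enc|/r² = (8.99×10^9)(3.087×10^-8)/(0.0444)² = 1.41e5 N/C.

E = 1.41e5 V/m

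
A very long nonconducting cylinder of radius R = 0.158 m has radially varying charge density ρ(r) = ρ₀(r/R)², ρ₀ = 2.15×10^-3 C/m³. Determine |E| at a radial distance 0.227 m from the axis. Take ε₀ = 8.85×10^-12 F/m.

|E| ≈ 6.68×10^6 N/C

Coaxial Gaussian cylinder, radius r = 0.227 m, length L (r > R, full charge per length enclosed).
λ_enc = 2π ∫₀^R ρ₀(r'/R)^2 r' dr' = 2πρ₀R²/4 = 8.431×10^-5 C/m.
By Gauss's law (flux through the curved wall only), E·2πrL = λ_enc L/ε₀.
E = |λ_enc|/(2πε₀r) = (8.431×10^-5)/(2π·8.85×10^-12·0.227) = 6.68×10^6 N/C.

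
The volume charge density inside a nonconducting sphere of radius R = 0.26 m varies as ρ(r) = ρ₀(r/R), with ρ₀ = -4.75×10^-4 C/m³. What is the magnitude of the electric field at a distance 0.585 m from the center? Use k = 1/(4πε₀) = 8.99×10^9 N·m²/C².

Take a concentric spherical Gaussian surface of radius r = 0.585 m (r > R, all charge enclosed).
Q_enc = 4π ∫₀^R ρ₀(r'/R)^1 r'² dr' = 4πρ₀R³/4 = -2.623e-5 C.
Since E is radial and uniform over the Gaussian sphere, Φ = E·4πr² = Q_enc/ε₀.
E = k|Q_enc|/r² = (8.99×10^9)(2.623e-5)/(0.585)² = 6.89×10^5 N/C.

E ≈ 6.89e5 N/C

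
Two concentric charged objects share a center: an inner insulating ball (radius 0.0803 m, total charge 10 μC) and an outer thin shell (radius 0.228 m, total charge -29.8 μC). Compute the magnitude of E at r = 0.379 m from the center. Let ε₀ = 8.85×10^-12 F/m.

E = 1.24e6 N/C

Symmetry ⇒ E = E(r) r̂. Gaussian sphere of radius r = 0.379 m (r > 0.228 m, enclosing both).
Q_enc = (10 μC) + (-29.8 μC) = -1.98×10^-5 C.
By Gauss's law, ∮E·dA = E·4πr² = Q_enc/ε₀.
E = |Q_enc|/(4πε₀r²) = (1.98×10^-5)/(4π·8.85×10^-12·(0.379)²) = 1.24×10^6 N/C.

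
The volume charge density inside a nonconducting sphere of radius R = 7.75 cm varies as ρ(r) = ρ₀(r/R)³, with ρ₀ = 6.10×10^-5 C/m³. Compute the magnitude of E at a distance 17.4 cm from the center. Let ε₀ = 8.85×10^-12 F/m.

By spherical symmetry E is radial; choose a Gaussian sphere of radius r = 17.4 cm (r > R, all charge enclosed).
Q_enc = 4π ∫₀^R ρ₀(r'/R)^3 r'² dr' = 4πρ₀R³/6 = 5.947×10^-8 C.
Applying ∮E·dA = Q_enc/ε₀ with Φ = E(4πr²):
E = |Q_enc|/(4πε₀r²) = (5.947e-8)/(4π·8.85×10^-12·(0.174)²) = 1.77e4 N/C.

E ≈ 1.77×10^4 N/C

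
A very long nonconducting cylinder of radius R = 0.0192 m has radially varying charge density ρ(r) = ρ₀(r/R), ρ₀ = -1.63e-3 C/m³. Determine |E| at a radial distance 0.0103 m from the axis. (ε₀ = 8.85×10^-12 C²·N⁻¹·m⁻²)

|E| ≈ 3.39e5 V/m

Coaxial Gaussian cylinder, radius r = 0.0103 m, length L (r < R).
Integrating ρ over the cross-section to radius r: λ_enc = (2πρ₀/R) ∫₀^r r'^2 dr' = 2πρ₀ r^3/(3·R) = -1.943×10^-7 C/m.
By Gauss's law (flux through the curved wall only), E·2πrL = λ_enc L/ε₀.
E = |λ_enc|/(2πε₀r) = (1.943×10^-7)/(2π·8.85×10^-12·0.0103) = 3.39e5 N/C.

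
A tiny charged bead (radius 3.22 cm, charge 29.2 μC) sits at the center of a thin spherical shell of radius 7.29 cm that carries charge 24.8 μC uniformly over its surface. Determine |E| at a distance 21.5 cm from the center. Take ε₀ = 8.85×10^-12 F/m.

Symmetry ⇒ E = E(r) r̂. Gaussian sphere of radius r = 21.5 cm (r > 7.29 cm, enclosing both).
Q_enc = (29.2 μC) + (24.8 μC) = 5.40×10^-5 C.
Since E is radial and uniform over the Gaussian sphere, Φ = E·4πr² = Q_enc/ε₀.
E = |Q_enc|/(4πε₀r²) = (5.40×10^-5)/(4π·8.85×10^-12·(0.215)²) = 1.05×10^7 N/C.

|E| ≈ 1.05×10^7 N/C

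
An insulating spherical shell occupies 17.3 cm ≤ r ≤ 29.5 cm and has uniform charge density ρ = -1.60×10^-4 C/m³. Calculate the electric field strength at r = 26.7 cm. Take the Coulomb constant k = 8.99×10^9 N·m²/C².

E = 1.17×10^6 V/m

Use a concentric Gaussian sphere at r = 26.7 cm (within the shell material, 17.3 cm < r < 29.5 cm).
Enclosed charge is the volume from a to r: Q_enc = (4π/3)ρ(r³ − a³) = -9.287e-6 C.
By Gauss's law, ∮E·dA = E·4πr² = Q_enc/ε₀.
E = k|Q_enc|/r² = (8.99×10^9)(9.287×10^-6)/(0.267)² = 1.17×10^6 N/C.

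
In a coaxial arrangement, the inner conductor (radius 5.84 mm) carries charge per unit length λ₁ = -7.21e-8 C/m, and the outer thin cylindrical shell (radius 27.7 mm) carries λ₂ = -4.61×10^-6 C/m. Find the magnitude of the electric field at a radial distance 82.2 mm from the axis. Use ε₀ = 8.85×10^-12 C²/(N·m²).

E = 1.02e6 V/m

Take a coaxial cylindrical Gaussian surface of radius r = 82.2 mm and length L (r > 27.7 mm, enclosing both).
λ_enc = λ₁ + λ₂ = (-7.21e-8) + (-4.61×10^-6) = -4.682×10^-6 C/m.
Since E is radial and uniform over the curved surface, Φ = E·2πrL = Q_enc/ε₀ = λ_enc L/ε₀.
E = |λ_enc|/(2πε₀r) = (4.682e-6)/(2π·8.85×10^-12·0.0822) = 1.02×10^6 N/C.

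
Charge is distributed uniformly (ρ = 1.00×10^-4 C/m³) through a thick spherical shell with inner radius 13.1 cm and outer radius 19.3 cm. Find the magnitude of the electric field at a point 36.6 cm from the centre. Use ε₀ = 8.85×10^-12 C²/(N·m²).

E = 1.39e5 V/m

Use a concentric Gaussian sphere at r = 36.6 cm (r > 19.3 cm, enclosing the whole shell).
Q_enc = ρ·(4π/3)(b³ − a³) = (1.00×10^-4)·(4π/3)·((0.193)³ − (0.131)³) = 2.07e-6 C.
By Gauss's law, ∮E·dA = E·4πr² = Q_enc/ε₀.
E = |Q_enc|/(4πε₀r²) = (2.07×10^-6)/(4π·8.85×10^-12·(0.366)²) = 1.39e5 N/C.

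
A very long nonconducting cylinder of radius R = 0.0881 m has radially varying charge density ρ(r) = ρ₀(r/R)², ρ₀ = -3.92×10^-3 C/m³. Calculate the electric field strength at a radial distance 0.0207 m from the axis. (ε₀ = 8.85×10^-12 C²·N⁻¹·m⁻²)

E ≈ 1.27×10^5 V/m

Take a coaxial cylindrical Gaussian surface of radius r = 0.0207 m and length L (r < R).
λ_enc = ∫₀^r ρ(r')·2πr' dr' = (2πρ₀/R²)·r^4/4 = -1.457×10^-7 C/m.
Gauss's law: E·2πrL = λ_enc L/ε₀.
E = |λ_enc|/(2πε₀r) = (1.457×10^-7)/(2π·8.85×10^-12·0.0207) = 1.27e5 N/C.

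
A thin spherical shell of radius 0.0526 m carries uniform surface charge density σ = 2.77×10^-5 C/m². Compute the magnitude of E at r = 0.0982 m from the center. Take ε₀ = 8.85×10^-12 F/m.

|E| ≈ 8.98×10^5 N/C

Use a concentric Gaussian sphere at r = 0.0982 m (r > 0.0526 m).
The entire shell is enclosed: Q_enc = σ·4πR² = (2.77×10^-5)·4π·(0.0526)² = 9.631×10^-7 C.
By Gauss's law, ∮E·dA = E·4πr² = Q_enc/ε₀.
E = |Q_enc|/(4πε₀r²) = (9.631×10^-7)/(4π·8.85×10^-12·(0.0982)²) = 8.98×10^5 N/C.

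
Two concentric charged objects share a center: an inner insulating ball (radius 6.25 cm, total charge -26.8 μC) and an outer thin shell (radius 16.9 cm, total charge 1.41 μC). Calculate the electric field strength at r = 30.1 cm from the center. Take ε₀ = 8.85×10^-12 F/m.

E = 2.52e6 V/m

Take a concentric spherical Gaussian surface of radius r = 30.1 cm (r > 16.9 cm, enclosing both).
Q_enc = (-26.8 μC) + (1.41 μC) = -2.539×10^-5 C.
Applying ∮E·dA = Q_enc/ε₀ with Φ = E(4πr²):
E = |Q_enc|/(4πε₀r²) = (2.539×10^-5)/(4π·8.85×10^-12·(0.301)²) = 2.52×10^6 N/C.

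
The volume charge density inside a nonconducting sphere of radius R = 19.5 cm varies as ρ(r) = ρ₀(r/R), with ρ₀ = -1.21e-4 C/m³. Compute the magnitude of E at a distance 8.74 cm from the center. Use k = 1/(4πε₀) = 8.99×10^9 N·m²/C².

Use a concentric Gaussian sphere at r = 8.74 cm (r < R).
Integrate the density: Q_enc = 4π ∫₀^r ρ₀(r'/R)^1 r'² dr' = 4πρ₀ r^4/(4·R) = -1.137×10^-7 C.
Since E is radial and uniform over the Gaussian sphere, Φ = E·4πr² = Q_enc/ε₀.
E = k|Q_enc|/r² = (8.99×10^9)(1.137×10^-7)/(0.0874)² = 1.34e5 N/C.

E ≈ 1.34e5 N/C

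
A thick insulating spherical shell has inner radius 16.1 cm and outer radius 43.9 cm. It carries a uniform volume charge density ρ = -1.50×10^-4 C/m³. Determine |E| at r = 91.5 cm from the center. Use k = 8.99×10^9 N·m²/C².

|E| = 5.43e5 V/m

Symmetry ⇒ E = E(r) r̂. Gaussian sphere of radius r = 91.5 cm (r > 43.9 cm, enclosing the whole shell).
Q_enc = ρ·(4π/3)(b³ − a³) = (-1.50×10^-4)·(4π/3)·((0.439)³ − (0.161)³) = -5.054×10^-5 C.
Since E is radial and uniform over the Gaussian sphere, Φ = E·4πr² = Q_enc/ε₀.
E = k|Q_enc|/r² = (8.99×10^9)(5.054×10^-5)/(0.915)² = 5.43e5 N/C.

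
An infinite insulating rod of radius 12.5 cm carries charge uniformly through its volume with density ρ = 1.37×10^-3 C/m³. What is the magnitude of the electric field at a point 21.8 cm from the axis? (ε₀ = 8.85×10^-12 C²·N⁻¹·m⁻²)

E ≈ 5.55e6 N/C

By cylindrical symmetry E is radial; use a coaxial Gaussian cylinder of radius 21.8 cm and length L (r > 12.5 cm, full cross-section enclosed).
λ_enc = ρ·πR² = (1.37×10^-3)π(0.125)² = 6.725×10^-5 C/m.
Since E is radial and uniform over the curved surface, Φ = E·2πrL = Q_enc/ε₀ = λ_enc L/ε₀.
E = |λ_enc|/(2πε₀r) = (6.725×10^-5)/(2π·8.85×10^-12·0.218) = 5.55e6 N/C.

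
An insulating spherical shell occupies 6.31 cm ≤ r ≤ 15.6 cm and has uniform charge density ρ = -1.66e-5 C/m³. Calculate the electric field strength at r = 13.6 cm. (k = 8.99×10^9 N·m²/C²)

Take a concentric spherical Gaussian surface of radius r = 13.6 cm (within the shell material, 6.31 cm < r < 15.6 cm).
Only the shell between 6.31 cm and r is enclosed: Q_enc = ρ·(4π/3)(r³ − a³) = (-1.66×10^-5)·(4π/3)·((0.136)³ − (0.0631)³) = -1.574×10^-7 C.
Gauss's law: E·4πr² = Q_enc/ε₀.
E = k|Q_enc|/r² = (8.99×10^9)(1.574×10^-7)/(0.136)² = 7.65×10^4 N/C.

E ≈ 7.65×10^4 N/C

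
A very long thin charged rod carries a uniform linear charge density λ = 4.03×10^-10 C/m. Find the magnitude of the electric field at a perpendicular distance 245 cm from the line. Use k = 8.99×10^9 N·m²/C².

E ≈ 2.96 N/C

Take a coaxial cylindrical Gaussian surface of radius r = 245 cm and length L.
Q_enc = λL, so λ_enc = 4.03×10^-10 C/m.
Gauss's law: E·2πrL = λ_enc L/ε₀.
E = 2k|λ_enc|/r = 2(8.99×10^9)(4.03×10^-10)/(2.45) = 2.96 N/C.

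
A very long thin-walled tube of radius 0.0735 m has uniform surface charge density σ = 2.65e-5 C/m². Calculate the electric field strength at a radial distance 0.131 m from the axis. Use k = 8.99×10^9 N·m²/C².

1.68e6 N/C

Coaxial Gaussian cylinder, radius r = 0.131 m, length L (r > 0.0735 m).
The whole shell is enclosed: λ_enc = σ·2πR = (2.65e-5)·2π·(0.0735) = 1.224×10^-5 C/m.
Gauss's law: E·2πrL = λ_enc L/ε₀.
E = 2k|λ_enc|/r = 2(8.99×10^9)(1.224e-5)/(0.131) = 1.68×10^6 N/C.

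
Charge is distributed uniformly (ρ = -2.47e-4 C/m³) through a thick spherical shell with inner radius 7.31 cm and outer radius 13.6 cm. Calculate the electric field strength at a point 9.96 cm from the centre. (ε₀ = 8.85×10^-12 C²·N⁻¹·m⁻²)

E = 5.60×10^5 V/m

Use a concentric Gaussian sphere at r = 9.96 cm (within the shell material, 7.31 cm < r < 13.6 cm).
Only the shell between 7.31 cm and r is enclosed: Q_enc = ρ·(4π/3)(r³ − a³) = (-2.47e-4)·(4π/3)·((0.0996)³ − (0.0731)³) = -6.181×10^-7 C.
Applying ∮E·dA = Q_enc/ε₀ with Φ = E(4πr²):
E = |Q_enc|/(4πε₀r²) = (6.181×10^-7)/(4π·8.85×10^-12·(0.0996)²) = 5.60×10^5 N/C.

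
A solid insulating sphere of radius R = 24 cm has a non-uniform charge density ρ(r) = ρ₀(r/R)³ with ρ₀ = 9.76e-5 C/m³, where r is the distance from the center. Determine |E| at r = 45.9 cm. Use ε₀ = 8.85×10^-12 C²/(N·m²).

Symmetry ⇒ E = E(r) r̂. Gaussian sphere of radius r = 45.9 cm (r > R, all charge enclosed).
Q_enc = 4π ∫₀^R ρ₀(r'/R)^3 r'² dr' = 4πρ₀R³/6 = 2.826×10^-6 C.
Since E is radial and uniform over the Gaussian sphere, Φ = E·4πr² = Q_enc/ε₀.
E = |Q_enc|/(4πε₀r²) = (2.826×10^-6)/(4π·8.85×10^-12·(0.459)²) = 1.21×10^5 N/C.

|E| = 1.21×10^5 N/C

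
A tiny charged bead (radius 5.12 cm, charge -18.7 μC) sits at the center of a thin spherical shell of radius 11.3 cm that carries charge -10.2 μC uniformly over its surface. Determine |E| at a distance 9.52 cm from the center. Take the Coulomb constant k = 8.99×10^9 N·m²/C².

Take a concentric spherical Gaussian surface of radius r = 9.52 cm (between the bodies, 5.12 cm < r < 11.3 cm).
The shell at 11.3 cm lies outside the Gaussian surface, so Q_enc = -18.7 μC = -1.87e-5 C.
Since E is radial and uniform over the Gaussian sphere, Φ = E·4πr² = Q_enc/ε₀.
E = k|Q_enc|/r² = (8.99×10^9)(1.87e-5)/(0.0952)² = 1.85×10^7 N/C.

E ≈ 1.85e7 V/m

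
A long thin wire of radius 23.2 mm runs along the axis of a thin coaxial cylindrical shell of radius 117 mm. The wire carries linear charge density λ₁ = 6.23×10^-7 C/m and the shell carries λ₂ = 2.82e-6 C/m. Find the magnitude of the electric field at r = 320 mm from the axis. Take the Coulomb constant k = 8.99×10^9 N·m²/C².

Take a coaxial cylindrical Gaussian surface of radius r = 320 mm and length L (r > 117 mm, enclosing both).
λ_enc = λ₁ + λ₂ = (6.23×10^-7) + (2.82×10^-6) = 3.443×10^-6 C/m.
By Gauss's law (flux through the curved wall only), E·2πrL = λ_enc L/ε₀.
E = 2k|λ_enc|/r = 2(8.99×10^9)(3.443×10^-6)/(0.32) = 1.93e5 N/C.

1.93×10^5 N/C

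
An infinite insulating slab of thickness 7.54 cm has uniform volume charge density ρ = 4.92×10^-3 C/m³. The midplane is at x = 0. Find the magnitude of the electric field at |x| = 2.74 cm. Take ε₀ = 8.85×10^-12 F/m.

E ≈ 1.52×10^7 V/m

By symmetry E is perpendicular to the slab. A Gaussian pillbox from −2.74 cm to +2.74 cm (face area A) lies entirely within the slab.
Q_enc = ρ·(2x)·A and flux = 2EA, so 2EA = 2ρxA/ε₀ ⇒ E = |ρ|x/ε₀.
E = (4.92×10^-3)(0.0274)/(8.85×10^-12) = 1.52e7 N/C.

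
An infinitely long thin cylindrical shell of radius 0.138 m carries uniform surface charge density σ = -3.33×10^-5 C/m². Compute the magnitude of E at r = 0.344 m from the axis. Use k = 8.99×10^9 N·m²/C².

|E| ≈ 1.51×10^6 V/m

Choose a coaxial cylinder of radius r = 0.344 m (arbitrary length L) as the Gaussian surface (r > 0.138 m).
The whole shell is enclosed: λ_enc = σ·2πR = (-3.33e-5)·2π·(0.138) = -2.887e-5 C/m.
By Gauss's law (flux through the curved wall only), E·2πrL = λ_enc L/ε₀.
E = 2k|λ_enc|/r = 2(8.99×10^9)(2.887×10^-5)/(0.344) = 1.51×10^6 N/C.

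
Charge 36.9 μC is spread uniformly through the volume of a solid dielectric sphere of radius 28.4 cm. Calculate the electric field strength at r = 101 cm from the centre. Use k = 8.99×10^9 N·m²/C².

E ≈ 3.25×10^5 N/C

Take a concentric spherical Gaussian surface of radius r = 101 cm (r > R, so the entire charge is enclosed).
Q_enc = 36.9 μC = 3.69×10^-5 C.
Since E is radial and uniform over the Gaussian sphere, Φ = E·4πr² = Q_enc/ε₀.
E = k|Q_enc|/r² = (8.99×10^9)(3.69×10^-5)/(1.01)² = 3.25×10^5 N/C.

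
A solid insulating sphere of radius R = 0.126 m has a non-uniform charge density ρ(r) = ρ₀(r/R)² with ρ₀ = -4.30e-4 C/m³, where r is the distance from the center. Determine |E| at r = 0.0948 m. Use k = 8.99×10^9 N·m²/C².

|E| ≈ 5.21×10^5 N/C

Symmetry ⇒ E = E(r) r̂. Gaussian sphere of radius r = 0.0948 m (r < R).
Q_enc = ∫₀^r ρ(r')·4πr'² dr' = (4πρ₀/R²) ∫₀^r r'^4 dr' = 4πρ₀ r^5/(5·R²) = -5.212×10^-7 C.
Since E is radial and uniform over the Gaussian sphere, Φ = E·4πr² = Q_enc/ε₀.
E = k|Q_enc|/r² = (8.99×10^9)(5.212×10^-7)/(0.0948)² = 5.21e5 N/C.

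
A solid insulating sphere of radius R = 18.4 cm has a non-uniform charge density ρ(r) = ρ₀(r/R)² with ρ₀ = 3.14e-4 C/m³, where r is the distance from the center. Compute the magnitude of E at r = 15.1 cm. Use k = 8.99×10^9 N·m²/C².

Symmetry ⇒ E = E(r) r̂. Gaussian sphere of radius r = 15.1 cm (r < R).
Q_enc = ∫₀^r ρ(r')·4πr'² dr' = (4πρ₀/R²) ∫₀^r r'^4 dr' = 4πρ₀ r^5/(5·R²) = 1.83×10^-6 C.
Applying ∮E·dA = Q_enc/ε₀ with Φ = E(4πr²):
E = k|Q_enc|/r² = (8.99×10^9)(1.83×10^-6)/(0.151)² = 7.21×10^5 N/C.

7.21×10^5 N/C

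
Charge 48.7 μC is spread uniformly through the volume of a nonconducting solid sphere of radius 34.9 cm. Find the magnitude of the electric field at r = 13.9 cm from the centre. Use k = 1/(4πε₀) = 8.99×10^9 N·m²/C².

|E| ≈ 1.43×10^6 N/C

By spherical symmetry E is radial; choose a Gaussian sphere of radius r = 13.9 cm (r < R).
Only the charge within r is enclosed: Q_enc = Q·(r/R)³ = (48.7 μC)·(13.9 cm/34.9 cm)³ = 3.077×10^-6 C.
By Gauss's law, ∮E·dA = E·4πr² = Q_enc/ε₀.
E = k|Q_enc|/r² = (8.99×10^9)(3.077×10^-6)/(0.139)² = 1.43×10^6 N/C.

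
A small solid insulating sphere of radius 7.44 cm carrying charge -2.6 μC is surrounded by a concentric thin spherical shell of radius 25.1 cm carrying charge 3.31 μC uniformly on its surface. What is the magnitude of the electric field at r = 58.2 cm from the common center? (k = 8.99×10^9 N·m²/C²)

By spherical symmetry E is radial; choose a Gaussian sphere of radius r = 58.2 cm (r > 25.1 cm, enclosing both).
Q_enc = (-2.6 μC) + (3.31 μC) = 7.10×10^-7 C.
By Gauss's law, ∮E·dA = E·4πr² = Q_enc/ε₀.
E = k|Q_enc|/r² = (8.99×10^9)(7.10×10^-7)/(0.582)² = 1.88e4 N/C.

E ≈ 1.88e4 N/C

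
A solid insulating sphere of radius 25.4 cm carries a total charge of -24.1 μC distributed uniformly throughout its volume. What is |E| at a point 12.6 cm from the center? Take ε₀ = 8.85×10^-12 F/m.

By spherical symmetry E is radial; choose a Gaussian sphere of radius r = 12.6 cm (r < R).
For a uniform sphere the enclosed fraction is (r/R)³, so Q_enc = (-24.1 μC)(0.126/0.254)³ = -2.942e-6 C.
Since E is radial and uniform over the Gaussian sphere, Φ = E·4πr² = Q_enc/ε₀.
E = |Q_enc|/(4πε₀r²) = (2.942×10^-6)/(4π·8.85×10^-12·(0.126)²) = 1.67e6 N/C.

1.67e6 N/C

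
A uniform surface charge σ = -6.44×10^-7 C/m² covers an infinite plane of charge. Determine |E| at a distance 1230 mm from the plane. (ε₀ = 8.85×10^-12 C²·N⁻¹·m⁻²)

By planar symmetry E is perpendicular to the sheet and uniform; use a Gaussian pillbox with flat faces of area A on each side of the sheet.
Only the two end caps contribute flux: Φ = 2EA. With Q_enc = σA, Gauss's law gives E = |σ|/(2ε₀).
E = |σ|/(2ε₀) = (6.44e-7)/(2·8.85×10^-12) = 3.64×10^4 N/C.

3.64×10^4 V/m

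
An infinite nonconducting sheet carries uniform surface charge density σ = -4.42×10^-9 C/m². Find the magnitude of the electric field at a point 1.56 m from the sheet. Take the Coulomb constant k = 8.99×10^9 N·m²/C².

E = 250 N/C

Choose a cylindrical pillbox piercing the sheet, end faces (area A) parallel to it.
Flux Φ = 2EA and Q_enc = σA, so 2EA = σA/ε₀ ⇒ E = |σ|/(2ε₀), independent of distance.
E = 2πk|σ| = 2π(8.99×10^9)(4.42×10^-9) = 250 N/C.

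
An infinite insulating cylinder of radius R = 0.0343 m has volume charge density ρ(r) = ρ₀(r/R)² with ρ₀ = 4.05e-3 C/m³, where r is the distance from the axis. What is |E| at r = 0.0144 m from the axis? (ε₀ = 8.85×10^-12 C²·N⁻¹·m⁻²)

E ≈ 2.90×10^5 N/C

Take a coaxial cylindrical Gaussian surface of radius r = 0.0144 m and length L (r < R).
Integrating ρ over the cross-section to radius r: λ_enc = (2πρ₀/R²) ∫₀^r r'^3 dr' = 2πρ₀ r^4/(4·R²) = 2.325×10^-7 C/m.
Applying ∮E·dA = Q_enc/ε₀ with the end caps contributing no flux:
E = |λ_enc|/(2πε₀r) = (2.325e-7)/(2π·8.85×10^-12·0.0144) = 2.90×10^5 N/C.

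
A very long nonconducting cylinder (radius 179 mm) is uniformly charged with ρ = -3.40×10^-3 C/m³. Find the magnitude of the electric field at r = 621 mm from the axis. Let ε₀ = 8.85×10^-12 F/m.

Choose a coaxial cylinder of radius r = 621 mm (arbitrary length L) as the Gaussian surface (r > 179 mm, full cross-section enclosed).
λ_enc = ρ·πR² = (-3.40×10^-3)π(0.179)² = -3.422e-4 C/m.
By Gauss's law (flux through the curved wall only), E·2πrL = λ_enc L/ε₀.
E = |λ_enc|/(2πε₀r) = (3.422×10^-4)/(2π·8.85×10^-12·0.621) = 9.91×10^6 N/C.

|E| = 9.91e6 V/m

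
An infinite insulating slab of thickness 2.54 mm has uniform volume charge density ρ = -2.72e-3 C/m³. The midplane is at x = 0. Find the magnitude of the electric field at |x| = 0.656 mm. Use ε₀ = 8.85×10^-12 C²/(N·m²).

By symmetry E is perpendicular to the slab. A Gaussian pillbox from −0.656 mm to +0.656 mm (face area A) lies entirely within the slab.
Q_enc = ρ·(2x)·A and flux = 2EA, so 2EA = 2ρxA/ε₀ ⇒ E = |ρ|x/ε₀.
E = (2.72e-3)(0.000656)/(8.85×10^-12) = 2.02e5 N/C.

E ≈ 2.02×10^5 N/C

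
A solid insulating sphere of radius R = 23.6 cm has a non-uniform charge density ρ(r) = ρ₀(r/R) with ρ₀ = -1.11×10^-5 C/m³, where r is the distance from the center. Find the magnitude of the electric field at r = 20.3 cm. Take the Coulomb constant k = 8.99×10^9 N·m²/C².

E ≈ 5.47e4 N/C

Symmetry ⇒ E = E(r) r̂. Gaussian sphere of radius r = 20.3 cm (r < R).
Q_enc = ∫₀^r ρ(r')·4πr'² dr' = (4πρ₀/R) ∫₀^r r'^3 dr' = 4πρ₀ r^4/(4·R) = -2.509×10^-7 C.
By Gauss's law, ∮E·dA = E·4πr² = Q_enc/ε₀.
E = k|Q_enc|/r² = (8.99×10^9)(2.509×10^-7)/(0.203)² = 5.47×10^4 N/C.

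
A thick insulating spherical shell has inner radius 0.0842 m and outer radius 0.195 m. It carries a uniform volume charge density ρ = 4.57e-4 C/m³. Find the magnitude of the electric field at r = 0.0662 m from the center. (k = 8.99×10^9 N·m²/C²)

Take a concentric spherical Gaussian surface of radius r = 0.0662 m (r < 0.0842 m, inside the empty cavity).
Q_enc = 0 (all charge lies at larger r); Gauss's law gives E = 0.

|E| = 0 V/m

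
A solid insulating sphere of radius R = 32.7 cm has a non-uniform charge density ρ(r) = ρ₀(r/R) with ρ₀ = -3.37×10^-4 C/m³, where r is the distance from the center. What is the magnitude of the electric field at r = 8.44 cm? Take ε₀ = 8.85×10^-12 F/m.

2.07×10^5 V/m

Use a concentric Gaussian sphere at r = 8.44 cm (r < R).
Integrate the density: Q_enc = 4π ∫₀^r ρ₀(r'/R)^1 r'² dr' = 4πρ₀ r^4/(4·R) = -1.643e-7 C.
Applying ∮E·dA = Q_enc/ε₀ with Φ = E(4πr²):
E = |Q_enc|/(4πε₀r²) = (1.643×10^-7)/(4π·8.85×10^-12·(0.0844)²) = 2.07e5 N/C.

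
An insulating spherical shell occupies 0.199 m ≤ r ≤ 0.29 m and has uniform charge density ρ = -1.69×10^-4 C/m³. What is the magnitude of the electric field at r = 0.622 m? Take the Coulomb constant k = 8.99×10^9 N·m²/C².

Use a concentric Gaussian sphere at r = 0.622 m (r > 0.29 m, enclosing the whole shell).
Q_enc = ρ·(4π/3)(b³ − a³) = (-1.69×10^-4)·(4π/3)·((0.29)³ − (0.199)³) = -1.169×10^-5 C.
Applying ∮E·dA = Q_enc/ε₀ with Φ = E(4πr²):
E = k|Q_enc|/r² = (8.99×10^9)(1.169×10^-5)/(0.622)² = 2.72e5 N/C.

2.72e5 N/C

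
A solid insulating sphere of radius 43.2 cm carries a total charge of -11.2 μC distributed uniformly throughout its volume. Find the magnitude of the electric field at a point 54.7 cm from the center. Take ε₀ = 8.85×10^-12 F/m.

Symmetry ⇒ E = E(r) r̂. Gaussian sphere of radius r = 54.7 cm (r > R, so the entire charge is enclosed).
Q_enc = -11.2 μC = -1.12e-5 C.
Gauss's law: E·4πr² = Q_enc/ε₀.
E = |Q_enc|/(4πε₀r²) = (1.12×10^-5)/(4π·8.85×10^-12·(0.547)²) = 3.37×10^5 N/C.

E ≈ 3.37×10^5 N/C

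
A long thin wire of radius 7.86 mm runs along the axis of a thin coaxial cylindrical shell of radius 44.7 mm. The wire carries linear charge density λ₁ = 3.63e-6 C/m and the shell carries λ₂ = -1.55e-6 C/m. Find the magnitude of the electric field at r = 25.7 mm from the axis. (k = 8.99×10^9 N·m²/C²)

2.54×10^6 N/C

By cylindrical symmetry E is radial; use a coaxial Gaussian cylinder of radius 25.7 mm and length L (between the conductors, 7.86 mm < r < 44.7 mm).
The shell at 44.7 mm lies outside the Gaussian surface, so λ_enc = λ₁ = 3.63×10^-6 C/m.
By Gauss's law (flux through the curved wall only), E·2πrL = λ_enc L/ε₀.
E = 2k|λ_enc|/r = 2(8.99×10^9)(3.63×10^-6)/(0.0257) = 2.54×10^6 N/C.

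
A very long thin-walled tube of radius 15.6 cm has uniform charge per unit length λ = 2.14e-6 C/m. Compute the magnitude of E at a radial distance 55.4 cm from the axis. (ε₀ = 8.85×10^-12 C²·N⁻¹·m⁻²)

|E| ≈ 6.95×10^4 V/m

By cylindrical symmetry E is radial; use a coaxial Gaussian cylinder of radius 55.4 cm and length L (r > 15.6 cm).
The full line charge is enclosed: λ_enc = 2.14×10^-6 C/m.
Applying ∮E·dA = Q_enc/ε₀ with the end caps contributing no flux:
E = |λ_enc|/(2πε₀r) = (2.14e-6)/(2π·8.85×10^-12·0.554) = 6.95×10^4 N/C.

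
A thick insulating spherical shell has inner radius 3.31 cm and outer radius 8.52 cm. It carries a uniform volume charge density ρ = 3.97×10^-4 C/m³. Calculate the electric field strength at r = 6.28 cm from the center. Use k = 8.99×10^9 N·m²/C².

|E| ≈ 8.01e5 V/m

By spherical symmetry E is radial; choose a Gaussian sphere of radius r = 6.28 cm (within the shell material, 3.31 cm < r < 8.52 cm).
Only the shell between 3.31 cm and r is enclosed: Q_enc = ρ·(4π/3)(r³ − a³) = (3.97e-4)·(4π/3)·((0.0628)³ − (0.0331)³) = 3.516e-7 C.
Gauss's law: E·4πr² = Q_enc/ε₀.
E = k|Q_enc|/r² = (8.99×10^9)(3.516×10^-7)/(0.0628)² = 8.01×10^5 N/C.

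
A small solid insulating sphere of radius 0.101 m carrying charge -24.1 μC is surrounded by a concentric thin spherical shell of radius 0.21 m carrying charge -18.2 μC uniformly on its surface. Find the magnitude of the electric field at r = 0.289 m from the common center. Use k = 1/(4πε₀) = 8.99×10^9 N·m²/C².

Use a concentric Gaussian sphere at r = 0.289 m (r > 0.21 m, enclosing both).
Q_enc = (-24.1 μC) + (-18.2 μC) = -4.23×10^-5 C.
Applying ∮E·dA = Q_enc/ε₀ with Φ = E(4πr²):
E = k|Q_enc|/r² = (8.99×10^9)(4.23e-5)/(0.289)² = 4.55e6 N/C.

E ≈ 4.55×10^6 N/C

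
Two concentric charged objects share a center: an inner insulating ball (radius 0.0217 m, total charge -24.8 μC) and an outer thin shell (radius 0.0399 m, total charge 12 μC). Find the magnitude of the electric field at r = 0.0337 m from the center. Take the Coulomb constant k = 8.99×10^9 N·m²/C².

By spherical symmetry E is radial; choose a Gaussian sphere of radius r = 0.0337 m (between the bodies, 0.0217 m < r < 0.0399 m).
The shell at 0.0399 m lies outside the Gaussian surface, so Q_enc = -24.8 μC = -2.48e-5 C.
Applying ∮E·dA = Q_enc/ε₀ with Φ = E(4πr²):
E = k|Q_enc|/r² = (8.99×10^9)(2.48×10^-5)/(0.0337)² = 1.96×10^8 N/C.

1.96×10^8 N/C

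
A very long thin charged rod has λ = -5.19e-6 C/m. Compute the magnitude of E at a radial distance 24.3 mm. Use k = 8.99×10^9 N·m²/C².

|E| = 3.84×10^6 N/C

Coaxial Gaussian cylinder, radius r = 24.3 mm, length L.
Q_enc = λL, so λ_enc = -5.19×10^-6 C/m.
Since E is radial and uniform over the curved surface, Φ = E·2πrL = Q_enc/ε₀ = λ_enc L/ε₀.
E = 2k|λ_enc|/r = 2(8.99×10^9)(5.19×10^-6)/(0.0243) = 3.84×10^6 N/C.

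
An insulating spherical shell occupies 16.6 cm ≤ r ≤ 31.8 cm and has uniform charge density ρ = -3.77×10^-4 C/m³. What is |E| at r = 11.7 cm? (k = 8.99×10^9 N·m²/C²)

By spherical symmetry E is radial; choose a Gaussian sphere of radius r = 11.7 cm (r < 16.6 cm, inside the empty cavity).
No charge is enclosed, so by Gauss's law E·4πr² = 0 ⇒ E = 0.

E = 0 (no enclosed charge)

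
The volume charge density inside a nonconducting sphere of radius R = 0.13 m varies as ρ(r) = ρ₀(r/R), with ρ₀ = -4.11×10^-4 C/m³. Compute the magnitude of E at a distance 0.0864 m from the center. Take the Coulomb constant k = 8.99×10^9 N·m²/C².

Symmetry ⇒ E = E(r) r̂. Gaussian sphere of radius r = 0.0864 m (r < R).
Q_enc = ∫₀^r ρ(r')·4πr'² dr' = (4πρ₀/R) ∫₀^r r'^3 dr' = 4πρ₀ r^4/(4·R) = -5.535×10^-7 C.
Gauss's law: E·4πr² = Q_enc/ε₀.
E = k|Q_enc|/r² = (8.99×10^9)(5.535×10^-7)/(0.0864)² = 6.67×10^5 N/C.

6.67×10^5 V/m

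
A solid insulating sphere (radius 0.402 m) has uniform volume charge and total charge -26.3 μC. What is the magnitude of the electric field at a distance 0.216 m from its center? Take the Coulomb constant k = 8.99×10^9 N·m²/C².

E ≈ 7.86e5 N/C

Use a concentric Gaussian sphere at r = 0.216 m (r < R).
Only the charge within r is enclosed: Q_enc = Q·(r/R)³ = (-26.3 μC)·(0.216 m/0.402 m)³ = -4.08e-6 C.
Gauss's law: E·4πr² = Q_enc/ε₀.
E = k|Q_enc|/r² = (8.99×10^9)(4.08×10^-6)/(0.216)² = 7.86e5 N/C.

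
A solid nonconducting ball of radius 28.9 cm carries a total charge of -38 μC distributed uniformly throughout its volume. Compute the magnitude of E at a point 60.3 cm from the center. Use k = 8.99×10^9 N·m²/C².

Use a concentric Gaussian sphere at r = 60.3 cm (r > R, so the entire charge is enclosed).
Q_enc = -38 μC = -3.80e-5 C.
By Gauss's law, ∮E·dA = E·4πr² = Q_enc/ε₀.
E = k|Q_enc|/r² = (8.99×10^9)(3.80×10^-5)/(0.603)² = 9.40×10^5 N/C.

E = 9.40e5 N/C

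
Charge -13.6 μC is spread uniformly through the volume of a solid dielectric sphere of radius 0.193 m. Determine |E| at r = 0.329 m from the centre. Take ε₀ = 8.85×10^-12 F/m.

|E| = 1.13e6 N/C

By spherical symmetry E is radial; choose a Gaussian sphere of radius r = 0.329 m (r > R, so the entire charge is enclosed).
Q_enc = -13.6 μC = -1.36e-5 C.
By Gauss's law, ∮E·dA = E·4πr² = Q_enc/ε₀.
E = |Q_enc|/(4πε₀r²) = (1.36e-5)/(4π·8.85×10^-12·(0.329)²) = 1.13×10^6 N/C.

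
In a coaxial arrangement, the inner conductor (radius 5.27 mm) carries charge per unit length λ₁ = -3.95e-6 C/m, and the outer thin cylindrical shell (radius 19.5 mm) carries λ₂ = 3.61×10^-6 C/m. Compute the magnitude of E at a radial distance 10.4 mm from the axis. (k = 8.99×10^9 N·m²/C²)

Take a coaxial cylindrical Gaussian surface of radius r = 10.4 mm and length L (between the conductors, 5.27 mm < r < 19.5 mm).
The shell at 19.5 mm lies outside the Gaussian surface, so λ_enc = λ₁ = -3.95×10^-6 C/m.
Gauss's law: E·2πrL = λ_enc L/ε₀.
E = 2k|λ_enc|/r = 2(8.99×10^9)(3.95×10^-6)/(0.0104) = 6.83×10^6 N/C.

E = 6.83×10^6 V/m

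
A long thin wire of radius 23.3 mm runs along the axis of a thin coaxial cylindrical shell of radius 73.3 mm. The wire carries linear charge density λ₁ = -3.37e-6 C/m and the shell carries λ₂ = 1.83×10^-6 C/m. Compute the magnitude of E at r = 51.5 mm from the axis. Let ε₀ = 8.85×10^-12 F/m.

Take a coaxial cylindrical Gaussian surface of radius r = 51.5 mm and length L (between the conductors, 23.3 mm < r < 73.3 mm).
Only the inner wire is enclosed; the outer shell contributes nothing inside itself. λ_enc = λ₁ = -3.37e-6 C/m.
Since E is radial and uniform over the curved surface, Φ = E·2πrL = Q_enc/ε₀ = λ_enc L/ε₀.
E = |λ_enc|/(2πε₀r) = (3.37×10^-6)/(2π·8.85×10^-12·0.0515) = 1.18e6 N/C.

|E| ≈ 1.18×10^6 V/m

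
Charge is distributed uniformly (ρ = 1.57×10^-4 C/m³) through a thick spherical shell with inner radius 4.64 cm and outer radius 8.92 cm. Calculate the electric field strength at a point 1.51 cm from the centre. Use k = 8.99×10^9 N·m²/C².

|E| = 0 N/C

Take a concentric spherical Gaussian surface of radius r = 1.51 cm (r < 4.64 cm, inside the empty cavity).
Q_enc = 0 (all charge lies at larger r); Gauss's law gives E = 0.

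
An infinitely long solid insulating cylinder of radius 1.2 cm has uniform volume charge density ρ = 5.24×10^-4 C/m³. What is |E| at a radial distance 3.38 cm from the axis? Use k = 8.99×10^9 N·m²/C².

Take a coaxial cylindrical Gaussian surface of radius r = 3.38 cm and length L (r > 1.2 cm, full cross-section enclosed).
λ_enc = ρ·πR² = (5.24e-4)π(0.012)² = 2.371e-7 C/m.
Gauss's law: E·2πrL = λ_enc L/ε₀.
E = 2k|λ_enc|/r = 2(8.99×10^9)(2.371×10^-7)/(0.0338) = 1.26×10^5 N/C.

E ≈ 1.26×10^5 N/C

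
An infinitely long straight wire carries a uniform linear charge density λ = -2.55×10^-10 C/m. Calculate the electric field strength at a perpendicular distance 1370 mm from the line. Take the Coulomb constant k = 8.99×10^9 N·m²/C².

Take a coaxial cylindrical Gaussian surface of radius r = 1370 mm and length L.
Q_enc = λL, so λ_enc = -2.55×10^-10 C/m.
Since E is radial and uniform over the curved surface, Φ = E·2πrL = Q_enc/ε₀ = λ_enc L/ε₀.
E = 2k|λ_enc|/r = 2(8.99×10^9)(2.55×10^-10)/(1.37) = 3.35 N/C.

3.35 V/m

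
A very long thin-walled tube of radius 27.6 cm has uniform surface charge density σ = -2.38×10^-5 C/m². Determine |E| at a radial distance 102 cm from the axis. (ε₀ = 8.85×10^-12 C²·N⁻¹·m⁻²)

Take a coaxial cylindrical Gaussian surface of radius r = 102 cm and length L (r > 27.6 cm).
The whole shell is enclosed: λ_enc = σ·2πR = (-2.38×10^-5)·2π·(0.276) = -4.127e-5 C/m.
Gauss's law: E·2πrL = λ_enc L/ε₀.
E = |λ_enc|/(2πε₀r) = (4.127×10^-5)/(2π·8.85×10^-12·1.02) = 7.28×10^5 N/C.

7.28×10^5 N/C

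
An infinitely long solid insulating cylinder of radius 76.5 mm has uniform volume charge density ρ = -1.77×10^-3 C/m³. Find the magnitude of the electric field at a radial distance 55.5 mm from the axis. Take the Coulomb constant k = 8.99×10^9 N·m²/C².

E ≈ 5.55e6 V/m

Take a coaxial cylindrical Gaussian surface of radius r = 55.5 mm and length L (r < R).
Enclosed charge per unit length: λ_enc = ρ·πr² = (-1.77×10^-3)π(0.0555)² = -1.713×10^-5 C/m.
Since E is radial and uniform over the curved surface, Φ = E·2πrL = Q_enc/ε₀ = λ_enc L/ε₀.
E = 2k|λ_enc|/r = 2(8.99×10^9)(1.713×10^-5)/(0.0555) = 5.55e6 N/C.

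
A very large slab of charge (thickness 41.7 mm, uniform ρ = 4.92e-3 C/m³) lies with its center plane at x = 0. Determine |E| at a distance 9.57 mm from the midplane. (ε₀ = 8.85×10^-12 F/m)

By symmetry E is perpendicular to the slab. A Gaussian pillbox from −9.57 mm to +9.57 mm (face area A) lies entirely within the slab.
Q_enc = ρ·(2x)·A and flux = 2EA, so 2EA = 2ρxA/ε₀ ⇒ E = |ρ|x/ε₀.
E = (4.92×10^-3)(0.00957)/(8.85×10^-12) = 5.32×10^6 N/C.

|E| = 5.32e6 N/C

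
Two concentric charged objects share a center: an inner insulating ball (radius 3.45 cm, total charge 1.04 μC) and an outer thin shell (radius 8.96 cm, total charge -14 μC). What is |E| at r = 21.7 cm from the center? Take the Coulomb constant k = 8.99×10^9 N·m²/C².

By spherical symmetry E is radial; choose a Gaussian sphere of radius r = 21.7 cm (r > 8.96 cm, enclosing both).
Q_enc = (1.04 μC) + (-14 μC) = -1.296e-5 C.
Since E is radial and uniform over the Gaussian sphere, Φ = E·4πr² = Q_enc/ε₀.
E = k|Q_enc|/r² = (8.99×10^9)(1.296×10^-5)/(0.217)² = 2.47e6 N/C.

E = 2.47×10^6 N/C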